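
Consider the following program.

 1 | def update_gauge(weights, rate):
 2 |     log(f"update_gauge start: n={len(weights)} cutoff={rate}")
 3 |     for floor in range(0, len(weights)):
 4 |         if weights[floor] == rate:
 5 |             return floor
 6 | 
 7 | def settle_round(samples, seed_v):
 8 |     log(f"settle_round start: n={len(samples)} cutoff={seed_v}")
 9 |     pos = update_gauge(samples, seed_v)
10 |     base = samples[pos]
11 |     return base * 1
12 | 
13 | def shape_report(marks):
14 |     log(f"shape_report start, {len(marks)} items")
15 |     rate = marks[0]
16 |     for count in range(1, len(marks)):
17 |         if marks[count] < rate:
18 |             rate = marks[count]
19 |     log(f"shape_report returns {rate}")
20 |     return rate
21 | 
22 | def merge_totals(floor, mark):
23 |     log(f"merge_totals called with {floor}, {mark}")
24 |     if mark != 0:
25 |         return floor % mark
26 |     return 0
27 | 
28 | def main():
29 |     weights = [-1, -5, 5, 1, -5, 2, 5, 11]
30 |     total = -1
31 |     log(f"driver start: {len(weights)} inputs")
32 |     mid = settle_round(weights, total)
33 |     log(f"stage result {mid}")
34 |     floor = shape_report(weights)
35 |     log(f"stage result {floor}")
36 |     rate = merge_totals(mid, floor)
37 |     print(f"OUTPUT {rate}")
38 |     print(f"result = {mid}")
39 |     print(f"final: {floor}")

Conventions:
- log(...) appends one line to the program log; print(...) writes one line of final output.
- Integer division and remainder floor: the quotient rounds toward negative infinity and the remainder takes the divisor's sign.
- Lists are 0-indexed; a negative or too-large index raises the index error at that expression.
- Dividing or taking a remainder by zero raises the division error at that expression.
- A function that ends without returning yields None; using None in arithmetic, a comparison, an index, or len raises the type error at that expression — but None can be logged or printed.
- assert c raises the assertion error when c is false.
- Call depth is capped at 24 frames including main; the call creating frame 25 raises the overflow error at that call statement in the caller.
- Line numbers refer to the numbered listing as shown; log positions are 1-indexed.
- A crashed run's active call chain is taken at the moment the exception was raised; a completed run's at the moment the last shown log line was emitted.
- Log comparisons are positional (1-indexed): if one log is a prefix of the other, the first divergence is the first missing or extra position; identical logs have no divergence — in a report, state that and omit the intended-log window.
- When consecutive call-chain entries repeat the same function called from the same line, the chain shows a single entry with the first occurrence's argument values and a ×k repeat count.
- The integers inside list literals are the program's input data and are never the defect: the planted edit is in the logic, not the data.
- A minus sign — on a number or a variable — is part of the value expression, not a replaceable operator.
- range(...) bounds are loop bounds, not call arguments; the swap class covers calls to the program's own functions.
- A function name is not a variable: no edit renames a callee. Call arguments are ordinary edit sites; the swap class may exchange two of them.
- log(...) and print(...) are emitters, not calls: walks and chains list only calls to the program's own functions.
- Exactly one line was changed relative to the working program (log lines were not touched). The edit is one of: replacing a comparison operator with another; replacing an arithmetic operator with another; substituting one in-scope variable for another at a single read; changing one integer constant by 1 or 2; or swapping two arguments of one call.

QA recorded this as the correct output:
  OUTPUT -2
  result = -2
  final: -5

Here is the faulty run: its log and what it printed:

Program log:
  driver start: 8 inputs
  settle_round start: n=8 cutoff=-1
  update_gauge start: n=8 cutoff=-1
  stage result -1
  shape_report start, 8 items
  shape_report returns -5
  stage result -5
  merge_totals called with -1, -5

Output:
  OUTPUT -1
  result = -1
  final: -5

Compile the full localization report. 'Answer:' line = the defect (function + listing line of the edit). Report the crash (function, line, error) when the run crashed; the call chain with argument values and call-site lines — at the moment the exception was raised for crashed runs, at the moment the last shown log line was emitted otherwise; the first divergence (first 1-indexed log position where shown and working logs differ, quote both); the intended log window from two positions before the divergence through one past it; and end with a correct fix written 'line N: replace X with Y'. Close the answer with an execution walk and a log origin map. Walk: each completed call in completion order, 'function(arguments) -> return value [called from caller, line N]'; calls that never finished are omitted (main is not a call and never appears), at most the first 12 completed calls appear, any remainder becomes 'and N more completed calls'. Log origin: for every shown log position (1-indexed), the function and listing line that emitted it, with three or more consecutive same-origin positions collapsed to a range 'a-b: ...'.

Answer: the defect is in settle_round at line 11.
Core observation: Position 4 is the first bad log line: 'stage result -1' should read 'stage result -2'.
Call chain: main -> merge_totals(-1, -5) (called at line 36).
First divergence: at position 4 the run shows 'stage result -1' where the working version logs 'stage result -2'.
Intended log window:
  2: settle_round start: n=8 cutoff=-1
  3: update_gauge start: n=8 cutoff=-1
  4: stage result -2
  5: shape_report start, 8 items
Execution walk:
  update_gauge([-1, -5, 5, 1, -5, 2, 5, 11], -1) -> 0  [called from settle_round, line 9]
  settle_round([-1, -5, 5, 1, -5, 2, 5, 11], -1) -> -1  [called from main, line 32]
  shape_report([-1, -5, 5, 1, -5, 2, 5, 11]) -> -5  [called from main, line 34]
  merge_totals(-1, -5) -> -1  [called from main, line 36]
Log origins:
  1 — main, line 31
  2 — settle_round, line 8
  3 — update_gauge, line 2
  4 — main, line 33
  5 — shape_report, line 14
  6 — shape_report, line 19
  7 — main, line 35
  8 — merge_totals, line 23
A correct fix: line 11: replace `1` with `2`.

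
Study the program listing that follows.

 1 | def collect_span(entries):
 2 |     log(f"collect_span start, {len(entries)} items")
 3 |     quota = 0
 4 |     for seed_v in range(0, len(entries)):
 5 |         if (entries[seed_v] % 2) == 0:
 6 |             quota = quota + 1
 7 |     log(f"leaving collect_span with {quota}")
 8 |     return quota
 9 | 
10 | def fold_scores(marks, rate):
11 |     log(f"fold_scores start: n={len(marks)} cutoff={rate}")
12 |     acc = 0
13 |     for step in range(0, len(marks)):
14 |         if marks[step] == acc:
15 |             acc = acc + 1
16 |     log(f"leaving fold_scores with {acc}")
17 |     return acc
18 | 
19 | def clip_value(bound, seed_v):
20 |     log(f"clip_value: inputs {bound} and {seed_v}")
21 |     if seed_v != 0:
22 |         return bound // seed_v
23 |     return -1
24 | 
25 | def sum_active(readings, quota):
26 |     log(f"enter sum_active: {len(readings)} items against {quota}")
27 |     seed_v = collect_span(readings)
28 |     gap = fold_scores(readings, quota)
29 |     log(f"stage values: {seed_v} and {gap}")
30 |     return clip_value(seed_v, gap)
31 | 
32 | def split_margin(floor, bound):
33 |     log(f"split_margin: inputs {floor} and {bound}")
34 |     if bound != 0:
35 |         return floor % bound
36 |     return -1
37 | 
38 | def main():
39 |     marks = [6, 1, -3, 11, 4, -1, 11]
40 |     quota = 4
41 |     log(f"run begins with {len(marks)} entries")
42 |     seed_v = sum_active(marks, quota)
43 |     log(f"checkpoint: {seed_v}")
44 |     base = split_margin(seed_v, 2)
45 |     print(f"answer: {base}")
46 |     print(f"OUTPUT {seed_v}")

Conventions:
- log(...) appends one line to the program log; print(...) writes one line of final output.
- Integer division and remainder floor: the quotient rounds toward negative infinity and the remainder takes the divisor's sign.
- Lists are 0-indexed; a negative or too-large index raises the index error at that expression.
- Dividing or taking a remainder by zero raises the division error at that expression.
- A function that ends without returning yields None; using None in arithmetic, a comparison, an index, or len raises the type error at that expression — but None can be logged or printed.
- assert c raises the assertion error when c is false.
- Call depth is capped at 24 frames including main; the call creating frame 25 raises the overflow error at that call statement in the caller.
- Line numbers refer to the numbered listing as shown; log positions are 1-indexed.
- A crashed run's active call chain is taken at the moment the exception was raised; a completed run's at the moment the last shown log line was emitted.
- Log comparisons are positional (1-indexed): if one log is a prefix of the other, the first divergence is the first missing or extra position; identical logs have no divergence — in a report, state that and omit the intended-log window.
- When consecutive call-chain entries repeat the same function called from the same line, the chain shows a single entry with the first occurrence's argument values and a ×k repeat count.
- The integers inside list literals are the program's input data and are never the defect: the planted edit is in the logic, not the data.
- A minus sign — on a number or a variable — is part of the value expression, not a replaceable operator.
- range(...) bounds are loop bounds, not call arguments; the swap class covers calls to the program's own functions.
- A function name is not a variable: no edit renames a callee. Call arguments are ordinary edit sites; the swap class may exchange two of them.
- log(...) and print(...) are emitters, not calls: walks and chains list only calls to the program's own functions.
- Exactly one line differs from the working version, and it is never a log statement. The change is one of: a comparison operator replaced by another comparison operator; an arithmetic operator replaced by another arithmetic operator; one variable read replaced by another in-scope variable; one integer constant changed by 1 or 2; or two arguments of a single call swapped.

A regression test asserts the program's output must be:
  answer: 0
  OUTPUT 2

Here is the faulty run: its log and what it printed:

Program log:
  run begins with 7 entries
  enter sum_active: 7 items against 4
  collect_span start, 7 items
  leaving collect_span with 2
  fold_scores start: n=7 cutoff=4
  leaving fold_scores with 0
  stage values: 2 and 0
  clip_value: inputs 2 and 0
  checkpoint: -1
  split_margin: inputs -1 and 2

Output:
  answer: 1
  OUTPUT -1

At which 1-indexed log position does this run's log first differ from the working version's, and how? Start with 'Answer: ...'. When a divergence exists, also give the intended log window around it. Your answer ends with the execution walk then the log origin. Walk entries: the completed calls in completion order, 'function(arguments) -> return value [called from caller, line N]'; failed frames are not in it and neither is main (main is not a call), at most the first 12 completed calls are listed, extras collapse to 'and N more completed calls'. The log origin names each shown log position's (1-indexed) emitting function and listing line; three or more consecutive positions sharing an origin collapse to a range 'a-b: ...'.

Answer: position 6 — shown 'leaving fold_scores with 0', intended 'leaving fold_scores with 1'.
Intended log window:
  4: leaving collect_span with 2
  5: fold_scores start: n=7 cutoff=4
  6: leaving fold_scores with 1
  7: stage values: 2 and 1
Execution walk:
  collect_span([6, 1, -3, 11, 4, -1, 11]) -> 2  [called from sum_active, line 27]
  fold_scores([6, 1, -3, 11, 4, -1, 11], 4) -> 0  [called from sum_active, line 28]
  clip_value(2, 0) -> -1  [called from sum_active, line 30]
  sum_active([6, 1, -3, 11, 4, -1, 11], 4) -> -1  [called from main, line 42]
  split_margin(-1, 2) -> 1  [called from main, line 44]
Log line origins:
  1: emitted by main (line 41)
  2: emitted by sum_active (line 26)
  3: emitted by collect_span (line 2)
  4: emitted by collect_span (line 7)
  5: emitted by fold_scores (line 11)
  6: emitted by fold_scores (line 16)
  7: emitted by sum_active (line 29)
  8: emitted by clip_value (line 20)
  9: emitted by main (line 43)
  10: emitted by split_margin (line 33)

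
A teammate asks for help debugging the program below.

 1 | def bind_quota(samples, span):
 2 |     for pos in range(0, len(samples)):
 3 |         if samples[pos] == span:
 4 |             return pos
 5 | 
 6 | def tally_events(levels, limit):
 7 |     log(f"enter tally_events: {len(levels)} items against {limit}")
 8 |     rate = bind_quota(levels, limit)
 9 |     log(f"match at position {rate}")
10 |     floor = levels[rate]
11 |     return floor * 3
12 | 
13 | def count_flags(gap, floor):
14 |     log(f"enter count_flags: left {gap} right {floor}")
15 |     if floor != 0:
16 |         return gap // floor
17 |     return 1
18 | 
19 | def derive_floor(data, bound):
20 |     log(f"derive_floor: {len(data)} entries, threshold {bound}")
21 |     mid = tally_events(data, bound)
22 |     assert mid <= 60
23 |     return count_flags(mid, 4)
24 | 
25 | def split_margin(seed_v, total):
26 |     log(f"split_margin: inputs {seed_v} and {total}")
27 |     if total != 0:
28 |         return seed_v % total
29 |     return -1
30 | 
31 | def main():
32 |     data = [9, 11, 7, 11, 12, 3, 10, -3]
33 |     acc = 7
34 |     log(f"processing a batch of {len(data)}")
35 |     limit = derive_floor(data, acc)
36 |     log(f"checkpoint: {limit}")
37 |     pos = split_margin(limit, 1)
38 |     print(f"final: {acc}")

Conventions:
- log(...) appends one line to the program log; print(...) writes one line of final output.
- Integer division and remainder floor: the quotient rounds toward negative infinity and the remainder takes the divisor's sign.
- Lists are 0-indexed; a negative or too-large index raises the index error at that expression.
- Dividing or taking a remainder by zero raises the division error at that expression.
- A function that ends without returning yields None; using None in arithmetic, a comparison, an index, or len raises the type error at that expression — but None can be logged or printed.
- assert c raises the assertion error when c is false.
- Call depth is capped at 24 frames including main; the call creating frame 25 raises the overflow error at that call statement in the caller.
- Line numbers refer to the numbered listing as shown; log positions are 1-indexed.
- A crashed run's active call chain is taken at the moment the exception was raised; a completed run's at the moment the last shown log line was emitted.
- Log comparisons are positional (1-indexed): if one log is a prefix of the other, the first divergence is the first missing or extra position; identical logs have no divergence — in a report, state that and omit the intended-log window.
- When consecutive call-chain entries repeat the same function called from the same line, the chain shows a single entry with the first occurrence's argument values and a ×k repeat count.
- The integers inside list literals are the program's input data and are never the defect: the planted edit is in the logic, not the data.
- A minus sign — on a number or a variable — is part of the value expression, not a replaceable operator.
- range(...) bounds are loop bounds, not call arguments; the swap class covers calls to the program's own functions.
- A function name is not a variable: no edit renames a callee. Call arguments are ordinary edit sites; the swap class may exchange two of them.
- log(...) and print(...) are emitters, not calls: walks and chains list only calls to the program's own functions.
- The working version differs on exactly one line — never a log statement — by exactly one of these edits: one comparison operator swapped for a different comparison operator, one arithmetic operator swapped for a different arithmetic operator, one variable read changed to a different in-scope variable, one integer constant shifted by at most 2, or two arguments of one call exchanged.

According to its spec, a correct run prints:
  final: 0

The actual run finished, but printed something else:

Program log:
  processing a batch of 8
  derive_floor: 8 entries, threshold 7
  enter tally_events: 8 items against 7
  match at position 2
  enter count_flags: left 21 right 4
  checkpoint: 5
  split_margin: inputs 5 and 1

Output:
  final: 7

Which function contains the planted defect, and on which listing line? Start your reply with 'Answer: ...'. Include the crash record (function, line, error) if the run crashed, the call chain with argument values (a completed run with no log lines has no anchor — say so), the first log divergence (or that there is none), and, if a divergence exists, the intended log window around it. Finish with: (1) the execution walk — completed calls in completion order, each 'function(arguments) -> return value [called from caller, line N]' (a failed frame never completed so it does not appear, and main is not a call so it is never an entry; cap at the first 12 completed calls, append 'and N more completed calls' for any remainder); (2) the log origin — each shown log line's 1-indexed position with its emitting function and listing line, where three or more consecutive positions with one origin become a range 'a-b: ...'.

Answer: the defect is in main at line 38.
The tell: Nothing in the log betrays the bug — only the output does.
Call chain: main -> split_margin(5, 1) (called at line 37).
First divergence: none (the log streams are identical).
Execution walk:
  bind_quota([9, 11, 7, 11, 12, 3, 10, -3], 7) -> 2  [called from tally_events, line 8]
  tally_events([9, 11, 7, 11, 12, 3, 10, -3], 7) -> 21  [called from derive_floor, line 21]
  count_flags(21, 4) -> 5  [called from derive_floor, line 23]
  derive_floor([9, 11, 7, 11, 12, 3, 10, -3], 7) -> 5  [called from main, line 35]
  split_margin(5, 1) -> 0  [called from main, line 37]
Log line origins:
  1 — main, line 34
  2 — derive_floor, line 20
  3 — tally_events, line 7
  4 — tally_events, line 9
  5 — count_flags, line 14
  6 — main, line 36
  7 — split_margin, line 26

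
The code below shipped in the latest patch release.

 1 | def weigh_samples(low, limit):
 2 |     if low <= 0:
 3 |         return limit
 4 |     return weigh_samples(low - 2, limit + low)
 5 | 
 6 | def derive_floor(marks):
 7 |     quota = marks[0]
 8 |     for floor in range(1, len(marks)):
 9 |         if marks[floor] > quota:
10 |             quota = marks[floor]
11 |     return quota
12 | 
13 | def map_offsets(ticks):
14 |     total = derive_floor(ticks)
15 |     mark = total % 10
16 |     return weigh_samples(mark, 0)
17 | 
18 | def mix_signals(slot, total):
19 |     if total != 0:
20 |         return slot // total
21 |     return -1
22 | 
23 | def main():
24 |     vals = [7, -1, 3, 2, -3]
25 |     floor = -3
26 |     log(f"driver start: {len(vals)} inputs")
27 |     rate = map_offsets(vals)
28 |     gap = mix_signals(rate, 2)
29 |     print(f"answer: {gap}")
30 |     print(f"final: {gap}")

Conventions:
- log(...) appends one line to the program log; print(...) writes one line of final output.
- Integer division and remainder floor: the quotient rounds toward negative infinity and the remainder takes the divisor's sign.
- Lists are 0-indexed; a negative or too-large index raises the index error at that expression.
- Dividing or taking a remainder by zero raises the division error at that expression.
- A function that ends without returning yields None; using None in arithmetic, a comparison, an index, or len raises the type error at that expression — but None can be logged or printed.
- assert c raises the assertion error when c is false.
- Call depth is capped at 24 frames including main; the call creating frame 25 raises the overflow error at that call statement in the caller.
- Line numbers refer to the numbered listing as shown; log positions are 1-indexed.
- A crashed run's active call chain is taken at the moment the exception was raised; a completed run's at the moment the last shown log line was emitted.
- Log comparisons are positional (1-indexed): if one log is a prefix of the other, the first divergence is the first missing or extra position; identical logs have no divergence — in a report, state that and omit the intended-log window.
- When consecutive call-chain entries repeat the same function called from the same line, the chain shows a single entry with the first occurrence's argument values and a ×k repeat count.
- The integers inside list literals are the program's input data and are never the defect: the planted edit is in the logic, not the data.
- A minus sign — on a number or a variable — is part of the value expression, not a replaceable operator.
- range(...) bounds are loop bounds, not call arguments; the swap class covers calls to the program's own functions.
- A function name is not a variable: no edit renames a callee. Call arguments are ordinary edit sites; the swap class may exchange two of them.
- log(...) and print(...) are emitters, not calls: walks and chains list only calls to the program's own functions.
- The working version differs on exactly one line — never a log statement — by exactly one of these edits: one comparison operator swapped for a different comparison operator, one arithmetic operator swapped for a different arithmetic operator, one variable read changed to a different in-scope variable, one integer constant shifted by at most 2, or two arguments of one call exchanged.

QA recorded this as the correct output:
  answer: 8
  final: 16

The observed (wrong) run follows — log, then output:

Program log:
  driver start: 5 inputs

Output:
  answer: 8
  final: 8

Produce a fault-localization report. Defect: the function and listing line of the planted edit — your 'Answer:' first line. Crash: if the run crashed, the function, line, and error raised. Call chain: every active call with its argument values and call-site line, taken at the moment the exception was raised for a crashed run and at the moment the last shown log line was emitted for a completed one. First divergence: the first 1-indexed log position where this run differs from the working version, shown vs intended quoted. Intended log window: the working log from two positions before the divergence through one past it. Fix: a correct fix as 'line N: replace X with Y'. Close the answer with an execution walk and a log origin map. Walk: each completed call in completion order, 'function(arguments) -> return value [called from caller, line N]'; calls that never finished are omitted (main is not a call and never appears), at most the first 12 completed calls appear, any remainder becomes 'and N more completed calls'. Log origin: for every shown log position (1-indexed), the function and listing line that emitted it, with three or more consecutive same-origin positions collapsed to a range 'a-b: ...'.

Answer: the defect is in main at line 30.
Core observation: The logs agree in full; only the final output differs.
Call chain: main.
First divergence: there is none — every log position agrees.
Execution walk:
  derive_floor([7, -1, 3, 2, -3]) -> 7  [called from map_offsets, line 14]
  weigh_samples(-1, 16) -> 16  [called from weigh_samples, line 4]
  weigh_samples(1, 15) -> 16  [called from weigh_samples, line 4]
  weigh_samples(3, 12) -> 16  [called from weigh_samples, line 4]
  weigh_samples(5, 7) -> 16  [called from weigh_samples, line 4]
  weigh_samples(7, 0) -> 16  [called from map_offsets, line 16]
  map_offsets([7, -1, 3, 2, -3]) -> 16  [called from main, line 27]
  mix_signals(16, 2) -> 8  [called from main, line 28]
Origin of each log line:
  1: from main, line 26
A correct fix: line 30: replace `gap` with `rate`.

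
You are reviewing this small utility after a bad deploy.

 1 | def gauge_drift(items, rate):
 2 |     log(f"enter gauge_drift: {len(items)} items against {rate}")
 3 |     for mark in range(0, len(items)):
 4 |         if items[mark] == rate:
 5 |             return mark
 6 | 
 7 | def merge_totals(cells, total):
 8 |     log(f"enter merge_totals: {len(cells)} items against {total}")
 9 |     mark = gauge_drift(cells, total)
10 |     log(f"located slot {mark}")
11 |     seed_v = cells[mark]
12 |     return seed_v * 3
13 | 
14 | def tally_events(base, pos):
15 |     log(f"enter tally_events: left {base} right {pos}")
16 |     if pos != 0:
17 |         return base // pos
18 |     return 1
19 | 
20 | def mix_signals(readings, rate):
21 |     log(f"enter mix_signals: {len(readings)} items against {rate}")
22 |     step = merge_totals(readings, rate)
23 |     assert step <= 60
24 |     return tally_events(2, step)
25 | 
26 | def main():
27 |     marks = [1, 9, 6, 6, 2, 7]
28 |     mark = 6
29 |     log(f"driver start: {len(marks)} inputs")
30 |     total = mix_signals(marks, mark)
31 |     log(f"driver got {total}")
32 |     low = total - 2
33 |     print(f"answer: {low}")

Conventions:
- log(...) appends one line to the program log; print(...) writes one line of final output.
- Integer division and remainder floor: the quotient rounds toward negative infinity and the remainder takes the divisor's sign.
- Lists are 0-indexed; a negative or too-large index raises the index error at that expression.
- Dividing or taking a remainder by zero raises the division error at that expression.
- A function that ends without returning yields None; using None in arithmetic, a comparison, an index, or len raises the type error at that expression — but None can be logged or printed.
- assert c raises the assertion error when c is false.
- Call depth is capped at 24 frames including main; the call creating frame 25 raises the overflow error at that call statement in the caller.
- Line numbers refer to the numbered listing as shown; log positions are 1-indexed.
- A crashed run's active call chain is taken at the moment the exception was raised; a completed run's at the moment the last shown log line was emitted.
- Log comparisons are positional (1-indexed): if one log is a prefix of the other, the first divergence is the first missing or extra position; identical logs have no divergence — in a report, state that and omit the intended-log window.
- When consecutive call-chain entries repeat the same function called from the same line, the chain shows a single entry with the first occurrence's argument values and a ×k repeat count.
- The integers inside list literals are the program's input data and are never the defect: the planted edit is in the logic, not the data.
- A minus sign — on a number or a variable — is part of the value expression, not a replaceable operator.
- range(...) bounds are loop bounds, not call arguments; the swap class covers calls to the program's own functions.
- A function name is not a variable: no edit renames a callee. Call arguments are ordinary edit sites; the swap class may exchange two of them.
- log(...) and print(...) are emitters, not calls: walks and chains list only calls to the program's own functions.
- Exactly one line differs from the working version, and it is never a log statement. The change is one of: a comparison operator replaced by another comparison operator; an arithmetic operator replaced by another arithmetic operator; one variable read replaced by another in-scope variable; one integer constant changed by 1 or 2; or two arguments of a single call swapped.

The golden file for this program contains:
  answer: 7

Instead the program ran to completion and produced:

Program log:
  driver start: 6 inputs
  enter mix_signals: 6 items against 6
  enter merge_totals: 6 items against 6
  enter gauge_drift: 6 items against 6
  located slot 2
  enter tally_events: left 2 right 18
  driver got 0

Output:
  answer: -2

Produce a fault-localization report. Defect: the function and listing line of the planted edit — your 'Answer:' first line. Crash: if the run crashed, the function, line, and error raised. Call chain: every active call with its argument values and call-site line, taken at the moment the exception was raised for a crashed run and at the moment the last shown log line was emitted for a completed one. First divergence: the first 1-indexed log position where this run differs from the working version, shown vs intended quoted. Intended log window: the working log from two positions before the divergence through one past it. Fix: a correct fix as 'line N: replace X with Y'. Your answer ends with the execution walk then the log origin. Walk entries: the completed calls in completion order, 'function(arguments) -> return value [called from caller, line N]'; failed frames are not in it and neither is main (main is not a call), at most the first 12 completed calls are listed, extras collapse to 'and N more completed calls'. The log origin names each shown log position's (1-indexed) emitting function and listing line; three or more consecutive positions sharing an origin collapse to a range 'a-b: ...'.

Answer: the defect is in mix_signals at line 24.
The tell: Log line 6 is where behavior first shows: 'enter tally_events: left 2 right 18' appears instead of 'enter tally_events: left 18 right 2'.
Call chain: main.
First divergence: at position 6 the run shows 'enter tally_events: left 2 right 18' where the working version logs 'enter tally_events: left 18 right 2'.
Intended log window:
  4: enter gauge_drift: 6 items against 6
  5: located slot 2
  6: enter tally_events: left 18 right 2
  7: driver got 9
Execution walk:
  gauge_drift([1, 9, 6, 6, 2, 7], 6) -> 2  [called from merge_totals, line 9]
  merge_totals([1, 9, 6, 6, 2, 7], 6) -> 18  [called from mix_signals, line 22]
  tally_events(2, 18) -> 0  [called from mix_signals, line 24]
  mix_signals([1, 9, 6, 6, 2, 7], 6) -> 0  [called from main, line 30]
Log line origins:
  1: logged in main at line 29
  2: logged in mix_signals at line 21
  3: logged in merge_totals at line 8
  4: logged in gauge_drift at line 2
  5: logged in merge_totals at line 10
  6: logged in tally_events at line 15
  7: logged in main at line 31
A correct fix: line 24: replace `tally_events(2, step)` with `tally_events(step, 2)`.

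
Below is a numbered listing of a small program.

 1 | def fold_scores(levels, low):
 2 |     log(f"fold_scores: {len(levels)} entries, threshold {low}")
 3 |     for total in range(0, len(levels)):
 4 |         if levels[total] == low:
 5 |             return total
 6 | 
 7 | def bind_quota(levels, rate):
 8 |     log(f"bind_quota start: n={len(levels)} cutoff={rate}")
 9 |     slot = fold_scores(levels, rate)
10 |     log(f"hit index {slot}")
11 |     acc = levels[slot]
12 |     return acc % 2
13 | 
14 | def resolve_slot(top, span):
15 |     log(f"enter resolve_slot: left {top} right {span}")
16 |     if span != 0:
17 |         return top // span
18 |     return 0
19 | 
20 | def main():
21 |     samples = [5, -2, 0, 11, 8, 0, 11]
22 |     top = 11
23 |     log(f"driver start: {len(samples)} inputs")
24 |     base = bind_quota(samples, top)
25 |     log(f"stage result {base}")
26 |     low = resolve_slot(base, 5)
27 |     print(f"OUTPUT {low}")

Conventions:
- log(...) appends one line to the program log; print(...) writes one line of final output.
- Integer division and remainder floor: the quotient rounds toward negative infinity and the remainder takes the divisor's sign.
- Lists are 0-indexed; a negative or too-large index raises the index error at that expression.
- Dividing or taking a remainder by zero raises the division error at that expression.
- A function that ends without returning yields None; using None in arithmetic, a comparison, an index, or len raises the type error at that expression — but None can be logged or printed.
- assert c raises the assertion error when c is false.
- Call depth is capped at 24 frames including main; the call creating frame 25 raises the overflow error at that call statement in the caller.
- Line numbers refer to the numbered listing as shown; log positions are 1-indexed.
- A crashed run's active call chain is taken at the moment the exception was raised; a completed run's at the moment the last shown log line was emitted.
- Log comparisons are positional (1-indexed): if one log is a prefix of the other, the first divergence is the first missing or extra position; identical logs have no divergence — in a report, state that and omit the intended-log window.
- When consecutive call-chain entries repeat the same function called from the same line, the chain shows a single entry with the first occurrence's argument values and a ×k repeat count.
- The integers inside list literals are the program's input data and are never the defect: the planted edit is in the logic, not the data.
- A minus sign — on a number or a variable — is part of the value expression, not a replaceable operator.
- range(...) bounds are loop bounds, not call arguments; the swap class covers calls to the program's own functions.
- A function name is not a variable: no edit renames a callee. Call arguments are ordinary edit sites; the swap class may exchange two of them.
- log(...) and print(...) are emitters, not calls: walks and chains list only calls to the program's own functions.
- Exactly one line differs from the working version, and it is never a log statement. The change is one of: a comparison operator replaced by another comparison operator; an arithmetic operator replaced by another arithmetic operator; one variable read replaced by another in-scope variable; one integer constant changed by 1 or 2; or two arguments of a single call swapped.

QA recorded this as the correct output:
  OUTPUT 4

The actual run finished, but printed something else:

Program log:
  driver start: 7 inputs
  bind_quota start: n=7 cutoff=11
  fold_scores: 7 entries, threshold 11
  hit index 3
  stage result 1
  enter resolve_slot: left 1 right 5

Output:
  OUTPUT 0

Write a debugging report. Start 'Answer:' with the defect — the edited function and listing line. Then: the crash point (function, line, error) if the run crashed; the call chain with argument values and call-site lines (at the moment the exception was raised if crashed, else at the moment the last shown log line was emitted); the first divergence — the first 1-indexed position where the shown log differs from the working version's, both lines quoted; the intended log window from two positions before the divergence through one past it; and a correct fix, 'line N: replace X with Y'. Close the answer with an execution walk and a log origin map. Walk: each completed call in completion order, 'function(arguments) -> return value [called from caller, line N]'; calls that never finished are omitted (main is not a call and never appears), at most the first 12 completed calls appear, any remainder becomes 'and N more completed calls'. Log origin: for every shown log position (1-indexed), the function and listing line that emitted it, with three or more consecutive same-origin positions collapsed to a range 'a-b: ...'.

Answer: the defect is in bind_quota at line 12.
Core observation: At log position 5 the runs split — shown 'stage result 1', but the working version logs 'stage result 22'.
Call chain: main -> resolve_slot(1, 5) (called at line 26).
First divergence: position 5 — shown 'stage result 1', intended 'stage result 22'.
Intended log window:
  3: fold_scores: 7 entries, threshold 11
  4: hit index 3
  5: stage result 22
  6: enter resolve_slot: left 22 right 5
Execution walk:
  fold_scores([5, -2, 0, 11, 8, 0, 11], 11) -> 3  [called from bind_quota, line 9]
  bind_quota([5, -2, 0, 11, 8, 0, 11], 11) -> 1  [called from main, line 24]
  resolve_slot(1, 5) -> 0  [called from main, line 26]
Origin of each log line:
  1: from main, line 23
  2: from bind_quota, line 8
  3: from fold_scores, line 2
  4: from bind_quota, line 10
  5: from main, line 25
  6: from resolve_slot, line 15
A correct fix: line 12: replace `%` with `*`.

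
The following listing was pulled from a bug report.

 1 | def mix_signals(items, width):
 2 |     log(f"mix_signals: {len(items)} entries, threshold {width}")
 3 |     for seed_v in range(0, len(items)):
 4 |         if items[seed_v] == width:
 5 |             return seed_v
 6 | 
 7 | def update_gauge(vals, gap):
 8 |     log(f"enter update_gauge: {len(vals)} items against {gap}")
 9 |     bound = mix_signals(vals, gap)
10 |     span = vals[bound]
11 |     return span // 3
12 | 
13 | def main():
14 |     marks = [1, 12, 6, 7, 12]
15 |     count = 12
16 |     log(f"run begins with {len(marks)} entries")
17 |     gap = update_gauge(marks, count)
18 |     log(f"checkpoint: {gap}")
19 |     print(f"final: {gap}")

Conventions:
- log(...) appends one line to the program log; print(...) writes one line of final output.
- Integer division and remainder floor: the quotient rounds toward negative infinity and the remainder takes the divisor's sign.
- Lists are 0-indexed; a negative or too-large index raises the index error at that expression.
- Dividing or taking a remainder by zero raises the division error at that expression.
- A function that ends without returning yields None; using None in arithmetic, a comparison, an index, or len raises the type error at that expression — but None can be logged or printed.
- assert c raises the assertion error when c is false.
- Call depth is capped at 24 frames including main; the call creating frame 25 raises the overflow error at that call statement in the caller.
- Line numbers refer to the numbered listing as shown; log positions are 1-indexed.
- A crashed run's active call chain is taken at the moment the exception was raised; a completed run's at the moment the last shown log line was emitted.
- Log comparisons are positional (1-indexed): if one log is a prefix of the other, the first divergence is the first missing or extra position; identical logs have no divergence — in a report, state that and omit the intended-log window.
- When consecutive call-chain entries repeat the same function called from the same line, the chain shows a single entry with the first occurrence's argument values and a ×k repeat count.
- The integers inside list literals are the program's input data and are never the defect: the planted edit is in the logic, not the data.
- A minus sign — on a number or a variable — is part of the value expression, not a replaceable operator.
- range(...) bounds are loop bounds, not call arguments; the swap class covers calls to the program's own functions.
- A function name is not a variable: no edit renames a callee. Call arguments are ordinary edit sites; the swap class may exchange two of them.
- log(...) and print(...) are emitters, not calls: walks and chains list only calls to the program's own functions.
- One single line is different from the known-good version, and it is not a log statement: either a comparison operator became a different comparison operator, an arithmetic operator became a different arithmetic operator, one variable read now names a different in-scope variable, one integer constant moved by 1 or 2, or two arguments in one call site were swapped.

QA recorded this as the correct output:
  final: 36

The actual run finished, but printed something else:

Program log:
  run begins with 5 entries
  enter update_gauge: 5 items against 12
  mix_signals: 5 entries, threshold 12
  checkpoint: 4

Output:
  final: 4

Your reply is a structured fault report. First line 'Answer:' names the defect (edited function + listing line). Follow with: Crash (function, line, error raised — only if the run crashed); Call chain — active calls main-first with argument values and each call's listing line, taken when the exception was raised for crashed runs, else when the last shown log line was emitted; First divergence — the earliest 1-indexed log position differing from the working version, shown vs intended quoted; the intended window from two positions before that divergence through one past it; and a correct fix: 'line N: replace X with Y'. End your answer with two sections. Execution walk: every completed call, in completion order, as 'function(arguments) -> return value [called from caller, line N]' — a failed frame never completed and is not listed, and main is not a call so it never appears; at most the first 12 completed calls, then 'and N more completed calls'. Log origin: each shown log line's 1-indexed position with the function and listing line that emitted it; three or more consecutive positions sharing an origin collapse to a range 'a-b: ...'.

Answer: the defect is in update_gauge at line 11.
The tell: Log line 4 is where behavior first shows: 'checkpoint: 4' appears instead of 'checkpoint: 36'.
Call chain: main.
First divergence: position 4; shown 'checkpoint: 4' vs intended 'checkpoint: 36'.
Intended log window:
  2: enter update_gauge: 5 items against 12
  3: mix_signals: 5 entries, threshold 12
  4: checkpoint: 36
Execution walk:
  mix_signals([1, 12, 6, 7, 12], 12) -> 1  [called from update_gauge, line 9]
  update_gauge([1, 12, 6, 7, 12], 12) -> 4  [called from main, line 17]
Log origins:
  1: from main, line 16
  2: from update_gauge, line 8
  3: from mix_signals, line 2
  4: from main, line 18
A correct fix: line 11: replace `//` with `*`.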